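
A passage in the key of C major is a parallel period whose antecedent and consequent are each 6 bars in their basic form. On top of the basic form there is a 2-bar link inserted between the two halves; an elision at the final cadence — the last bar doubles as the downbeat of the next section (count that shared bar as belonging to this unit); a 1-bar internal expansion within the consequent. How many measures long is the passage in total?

Basic parallel period: 6 + 6 = 12 bars.
12 (basic form) + 2 (link) + 1 (internal expansion) = 15.
The elision shares a bar with the next section but does not change this unit's count.

15 measures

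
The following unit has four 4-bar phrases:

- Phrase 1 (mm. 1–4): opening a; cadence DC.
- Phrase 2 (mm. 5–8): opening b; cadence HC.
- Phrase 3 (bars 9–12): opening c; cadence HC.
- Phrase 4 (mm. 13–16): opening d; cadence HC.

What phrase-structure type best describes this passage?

Phrase 4 ends with a half cadence, no stronger than phrase 2's half cadence, so the four phrases do not form a double period; nor do phrases 3–4 duplicate 1–2, so it is not a repeated period. With no phrase reaching a conclusive cadence, the passage is a phrase group.

phrase group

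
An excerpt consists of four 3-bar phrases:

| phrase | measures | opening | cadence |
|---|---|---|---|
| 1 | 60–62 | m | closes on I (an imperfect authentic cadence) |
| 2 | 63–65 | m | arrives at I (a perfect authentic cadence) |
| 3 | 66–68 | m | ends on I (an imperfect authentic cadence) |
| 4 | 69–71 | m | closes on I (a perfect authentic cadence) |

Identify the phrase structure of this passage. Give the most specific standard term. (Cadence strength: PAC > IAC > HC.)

repeated period

The cadence pattern IAC–PAC–IAC–PAC is weak–strong twice, and phrases 3–4 restate phrases 1–2: a period heard twice, not a double period (which would end weakly at phrase 2).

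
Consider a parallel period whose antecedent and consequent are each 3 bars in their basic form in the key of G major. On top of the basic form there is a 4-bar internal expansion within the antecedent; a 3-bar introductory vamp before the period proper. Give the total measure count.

Basic parallel period: 3 + 3 = 6 bars.
6 (basic form) + 4 (internal expansion) + 3 (introduction) = 13.

13 measures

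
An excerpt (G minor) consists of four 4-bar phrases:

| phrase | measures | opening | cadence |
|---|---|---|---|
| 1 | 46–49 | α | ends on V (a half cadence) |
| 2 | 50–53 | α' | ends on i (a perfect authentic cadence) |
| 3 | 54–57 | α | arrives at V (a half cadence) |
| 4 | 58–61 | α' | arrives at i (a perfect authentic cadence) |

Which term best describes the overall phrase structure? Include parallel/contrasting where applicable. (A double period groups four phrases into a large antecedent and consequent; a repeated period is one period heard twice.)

repeated period

The cadence pattern HC–PAC–HC–PAC is weak–strong twice, and phrases 3–4 restate phrases 1–2: a period heard twice, not a double period (which would end weakly at phrase 2).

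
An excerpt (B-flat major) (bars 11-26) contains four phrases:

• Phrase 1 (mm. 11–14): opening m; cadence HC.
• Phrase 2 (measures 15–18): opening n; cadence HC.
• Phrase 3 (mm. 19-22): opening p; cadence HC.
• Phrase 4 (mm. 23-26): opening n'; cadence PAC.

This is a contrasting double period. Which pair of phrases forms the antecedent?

phrases 1 and 2

In a double period the first pair of phrases (ending half cadence) is the large antecedent and the second pair (ending perfect authentic cadence) is the large consequent; the antecedent is phrases 1 and 2.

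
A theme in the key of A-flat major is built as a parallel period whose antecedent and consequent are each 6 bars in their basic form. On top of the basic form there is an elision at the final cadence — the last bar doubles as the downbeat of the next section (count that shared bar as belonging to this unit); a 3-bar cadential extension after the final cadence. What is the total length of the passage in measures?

Basic parallel period: 6 + 6 = 12 bars.
12 (basic form) + 3 (cadential extension) = 15.
The elision shares a bar with the next section but does not change this unit's count.

15 measures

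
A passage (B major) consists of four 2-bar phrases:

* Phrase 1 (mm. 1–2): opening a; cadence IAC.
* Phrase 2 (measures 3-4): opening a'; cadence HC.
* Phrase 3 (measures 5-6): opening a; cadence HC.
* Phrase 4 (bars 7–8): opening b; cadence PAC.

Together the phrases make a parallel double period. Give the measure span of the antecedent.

measures 1–4

In a double period the first pair of phrases (ending half cadence) is the large antecedent and the second pair (ending perfect authentic cadence) is the large consequent; the antecedent is measures 1–4.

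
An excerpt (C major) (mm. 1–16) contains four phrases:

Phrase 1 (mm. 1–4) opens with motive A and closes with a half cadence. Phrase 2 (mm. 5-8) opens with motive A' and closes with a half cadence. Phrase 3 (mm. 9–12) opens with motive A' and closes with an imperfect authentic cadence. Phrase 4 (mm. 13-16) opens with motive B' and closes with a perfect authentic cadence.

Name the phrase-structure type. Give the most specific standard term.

parallel double period

Four phrases in two halves: the first half (measures 1–8) ends with a half cadence, the second (bars 9–16) with a perfect authentic cadence — a large antecedent–consequent pair, i.e. a double period.
Phrase 3 begins with the same material as phrase 1, making it parallel.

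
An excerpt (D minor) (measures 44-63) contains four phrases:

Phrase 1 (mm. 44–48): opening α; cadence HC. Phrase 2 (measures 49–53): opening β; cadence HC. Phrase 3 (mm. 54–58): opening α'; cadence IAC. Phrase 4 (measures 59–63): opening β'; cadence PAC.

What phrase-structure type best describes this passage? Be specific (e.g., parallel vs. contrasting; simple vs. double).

parallel double period

Four phrases in two halves: the first half (mm. 44–53) ends with a half cadence, the second (mm. 54–63) with a perfect authentic cadence — a large antecedent–consequent pair, i.e. a double period.
Phrase 3 begins with the same material as phrase 1, making it parallel.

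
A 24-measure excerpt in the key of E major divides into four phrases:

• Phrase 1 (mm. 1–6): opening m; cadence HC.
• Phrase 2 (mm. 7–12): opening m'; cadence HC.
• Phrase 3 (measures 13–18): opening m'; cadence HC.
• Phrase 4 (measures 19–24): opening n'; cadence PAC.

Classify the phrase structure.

Four phrases in two halves: the first half (bars 1–12) ends with a half cadence, the second (measures 13–24) with a perfect authentic cadence — a large antecedent–consequent pair, i.e. a double period.
Phrase 3 begins with the same material as phrase 1, making it parallel.

parallel double period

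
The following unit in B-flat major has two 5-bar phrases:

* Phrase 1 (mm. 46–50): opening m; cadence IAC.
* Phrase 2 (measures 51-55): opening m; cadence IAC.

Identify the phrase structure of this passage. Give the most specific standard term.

Both phrases have the same opening (m) and the same cadence (imperfect authentic cadence): the second is a restatement, not a consequent, so this is a repeated phrase rather than a period.

repeated phrase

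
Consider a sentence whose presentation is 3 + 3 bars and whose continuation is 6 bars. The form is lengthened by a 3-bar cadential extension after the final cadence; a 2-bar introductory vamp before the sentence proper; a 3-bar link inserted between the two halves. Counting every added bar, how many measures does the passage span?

20 measures

Basic sentence: 3 + 3 + 6 = 12 bars.
12 (basic form) + 3 (cadential extension) + 2 (introduction) + 3 (link) = 20.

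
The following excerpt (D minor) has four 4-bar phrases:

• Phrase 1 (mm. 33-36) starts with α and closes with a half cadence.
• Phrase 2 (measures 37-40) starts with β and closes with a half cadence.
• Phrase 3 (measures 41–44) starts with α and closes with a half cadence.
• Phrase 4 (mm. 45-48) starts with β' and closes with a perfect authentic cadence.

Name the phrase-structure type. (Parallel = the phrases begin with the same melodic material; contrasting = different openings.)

Four phrases in two halves: the first half (measures 33-40) ends with a half cadence, the second (mm. 41-48) with a perfect authentic cadence — a large antecedent–consequent pair, i.e. a double period.
Phrase 3 begins with the same material as phrase 1, making it parallel.

parallel double period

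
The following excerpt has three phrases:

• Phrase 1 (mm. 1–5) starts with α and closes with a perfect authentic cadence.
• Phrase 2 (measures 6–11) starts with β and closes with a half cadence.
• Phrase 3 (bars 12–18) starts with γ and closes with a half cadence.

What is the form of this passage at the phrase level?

phrase group

The final phrase closes with a half cadence, which is not stronger than the preceding half cadence; the 3 phrases lack an overall antecedent–consequent design and so form a phrase group.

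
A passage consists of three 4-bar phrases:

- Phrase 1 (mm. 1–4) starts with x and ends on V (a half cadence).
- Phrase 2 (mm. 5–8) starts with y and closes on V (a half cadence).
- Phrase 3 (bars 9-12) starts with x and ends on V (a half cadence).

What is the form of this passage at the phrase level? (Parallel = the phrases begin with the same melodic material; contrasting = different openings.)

phrase group

The final phrase closes with a half cadence, which is not stronger than the preceding half cadence; the 3 phrases lack an overall antecedent–consequent design and so form a phrase group.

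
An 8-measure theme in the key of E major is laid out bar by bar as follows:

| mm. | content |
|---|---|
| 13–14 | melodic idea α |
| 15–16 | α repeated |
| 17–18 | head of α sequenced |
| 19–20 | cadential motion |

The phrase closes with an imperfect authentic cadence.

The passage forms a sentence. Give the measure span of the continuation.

measures 17–20

After the presentation (mm. 13–16), the continuation covers the fragmentation through the cadence: measures 17–20.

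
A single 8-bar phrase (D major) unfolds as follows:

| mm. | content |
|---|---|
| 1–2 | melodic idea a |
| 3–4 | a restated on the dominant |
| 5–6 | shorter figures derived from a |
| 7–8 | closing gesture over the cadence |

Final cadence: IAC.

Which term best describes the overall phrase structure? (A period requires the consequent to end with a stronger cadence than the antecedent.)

Basic idea (mm. 1–2) + its repetition (measures 3–4) form the presentation; fragmentation and cadence (mm. 5–8) form the continuation — the 8-bar whole is a sentence.

sentence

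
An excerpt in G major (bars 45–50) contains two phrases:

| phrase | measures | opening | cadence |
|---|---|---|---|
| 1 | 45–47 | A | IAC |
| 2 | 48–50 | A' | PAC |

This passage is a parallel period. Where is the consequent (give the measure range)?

measures 48–50

The antecedent is the phrase ending with the weaker cadence (imperfect authentic cadence, phrase 1) and the consequent the one ending more conclusively (perfect authentic cadence, phrase 2); the consequent is mm. 48–50.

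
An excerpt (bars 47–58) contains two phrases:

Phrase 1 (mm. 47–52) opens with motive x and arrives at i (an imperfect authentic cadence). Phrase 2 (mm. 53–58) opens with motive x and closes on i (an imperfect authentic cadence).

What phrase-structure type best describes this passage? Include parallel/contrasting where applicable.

Both phrases have the same opening (x) and the same cadence (imperfect authentic cadence): the second is a restatement, not a consequent, so this is a repeated phrase rather than a period.

repeated phrase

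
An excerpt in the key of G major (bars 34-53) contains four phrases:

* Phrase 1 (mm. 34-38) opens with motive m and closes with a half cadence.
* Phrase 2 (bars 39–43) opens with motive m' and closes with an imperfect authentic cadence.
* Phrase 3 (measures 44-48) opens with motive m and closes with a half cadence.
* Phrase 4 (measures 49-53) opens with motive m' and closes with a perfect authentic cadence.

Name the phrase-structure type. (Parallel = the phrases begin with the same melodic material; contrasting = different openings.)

parallel double period

Four phrases in two halves: the first half (measures 34–43) ends with an imperfect authentic cadence, the second (measures 44–53) with a perfect authentic cadence — a large antecedent–consequent pair, i.e. a double period.
Phrase 3 begins with the same material as phrase 1, making it parallel.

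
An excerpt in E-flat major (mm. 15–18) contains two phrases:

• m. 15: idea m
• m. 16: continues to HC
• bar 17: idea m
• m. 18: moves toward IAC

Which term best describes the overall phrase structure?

Phrase 1 ends with a half cadence (weaker) and phrase 2 with an imperfect authentic cadence (stronger): antecedent + consequent = a period.
The two phrases open with the same material (m / m), so the period is parallel.

parallel period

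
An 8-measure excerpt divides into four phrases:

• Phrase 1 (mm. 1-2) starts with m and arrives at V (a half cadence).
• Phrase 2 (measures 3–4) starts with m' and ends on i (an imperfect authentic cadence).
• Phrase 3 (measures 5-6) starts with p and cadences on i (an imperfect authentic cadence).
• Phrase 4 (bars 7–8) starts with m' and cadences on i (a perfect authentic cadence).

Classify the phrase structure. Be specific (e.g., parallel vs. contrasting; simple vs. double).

Four phrases in two halves: the first half (bars 1–4) ends with an imperfect authentic cadence, the second (mm. 5-8) with a perfect authentic cadence — a large antecedent–consequent pair, i.e. a double period.
Phrase 3 begins with different material from phrase 1, making it contrasting.

contrasting double period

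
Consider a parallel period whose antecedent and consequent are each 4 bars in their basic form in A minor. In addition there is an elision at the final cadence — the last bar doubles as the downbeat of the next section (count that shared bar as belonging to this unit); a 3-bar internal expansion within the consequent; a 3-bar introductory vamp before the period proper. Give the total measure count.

14 measures

Basic parallel period: 4 + 4 = 8 bars.
8 (basic form) + 3 (internal expansion) + 3 (introduction) = 14.
The elision shares a bar with the next section but does not change this unit's count.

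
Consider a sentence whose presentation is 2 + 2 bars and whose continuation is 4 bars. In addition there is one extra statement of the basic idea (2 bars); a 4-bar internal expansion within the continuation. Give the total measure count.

14 measures

Basic sentence: 2 + 2 + 4 = 8 bars.
8 (basic form) + 2 (extra statement) + 4 (internal expansion) = 14.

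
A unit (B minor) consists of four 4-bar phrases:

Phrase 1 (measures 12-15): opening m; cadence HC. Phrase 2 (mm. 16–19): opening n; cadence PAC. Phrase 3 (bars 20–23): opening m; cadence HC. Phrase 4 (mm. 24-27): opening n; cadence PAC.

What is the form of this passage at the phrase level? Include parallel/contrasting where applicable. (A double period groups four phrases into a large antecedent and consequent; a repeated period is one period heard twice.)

repeated period

The cadence pattern HC–PAC–HC–PAC is weak–strong twice, and phrases 3–4 restate phrases 1–2: a period heard twice, not a double period (which would end weakly at phrase 2).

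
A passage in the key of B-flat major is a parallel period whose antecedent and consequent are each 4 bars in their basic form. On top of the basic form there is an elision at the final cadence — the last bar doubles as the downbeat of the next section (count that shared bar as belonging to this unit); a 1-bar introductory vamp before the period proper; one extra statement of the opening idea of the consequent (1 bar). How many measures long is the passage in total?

Basic parallel period: 4 + 4 = 8 bars.
8 (basic form) + 1 (introduction) + 1 (extra statement) = 10.
The elision shares a bar with the next section but does not change this unit's count.

10 measures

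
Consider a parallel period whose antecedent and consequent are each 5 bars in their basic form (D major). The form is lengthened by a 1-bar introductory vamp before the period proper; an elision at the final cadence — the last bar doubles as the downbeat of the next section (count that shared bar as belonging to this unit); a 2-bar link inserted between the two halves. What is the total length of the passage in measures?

Basic parallel period: 5 + 5 = 10 bars.
10 (basic form) + 1 (introduction) + 2 (link) = 13.
The elision shares a bar with the next section but does not change this unit's count.

13 measures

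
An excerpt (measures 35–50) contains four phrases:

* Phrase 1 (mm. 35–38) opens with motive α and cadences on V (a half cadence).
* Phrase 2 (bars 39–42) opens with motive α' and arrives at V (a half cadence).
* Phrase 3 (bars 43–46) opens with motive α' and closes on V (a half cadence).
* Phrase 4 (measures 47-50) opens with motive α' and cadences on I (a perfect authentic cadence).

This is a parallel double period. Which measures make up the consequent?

measures 43–50

In a double period the first pair of phrases (ending half cadence) is the large antecedent and the second pair (ending perfect authentic cadence) is the large consequent; the consequent is measures 43–50.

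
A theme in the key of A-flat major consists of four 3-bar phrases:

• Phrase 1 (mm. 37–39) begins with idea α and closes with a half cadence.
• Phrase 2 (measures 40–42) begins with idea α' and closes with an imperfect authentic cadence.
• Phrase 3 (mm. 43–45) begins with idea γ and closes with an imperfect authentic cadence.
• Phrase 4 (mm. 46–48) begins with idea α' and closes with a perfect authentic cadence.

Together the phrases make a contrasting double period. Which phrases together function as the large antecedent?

In a double period the first pair of phrases (ending imperfect authentic cadence) is the large antecedent and the second pair (ending perfect authentic cadence) is the large consequent; the antecedent is phrases 1 and 2.

phrases 1 and 2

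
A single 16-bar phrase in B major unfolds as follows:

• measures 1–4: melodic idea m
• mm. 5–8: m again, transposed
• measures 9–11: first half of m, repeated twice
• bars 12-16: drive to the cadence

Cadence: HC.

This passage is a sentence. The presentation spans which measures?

measures 1–8

The presentation of a sentence is the basic idea (mm. 1-4) plus its repetition (bars 5–8); the presentation is therefore bars 1–8.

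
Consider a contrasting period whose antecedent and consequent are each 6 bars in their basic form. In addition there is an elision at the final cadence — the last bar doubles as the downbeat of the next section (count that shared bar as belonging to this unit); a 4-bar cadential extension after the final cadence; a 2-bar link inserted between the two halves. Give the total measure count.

Basic contrasting period: 6 + 6 = 12 bars.
12 (basic form) + 4 (cadential extension) + 2 (link) = 18.
The elision shares a bar with the next section but does not change this unit's count.

18 measures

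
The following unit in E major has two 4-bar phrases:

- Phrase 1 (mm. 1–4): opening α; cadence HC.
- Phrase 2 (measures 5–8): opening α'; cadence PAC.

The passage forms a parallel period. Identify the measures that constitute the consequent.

The antecedent is the phrase ending with the weaker cadence (half cadence, phrase 1) and the consequent the one ending more conclusively (perfect authentic cadence, phrase 2); the consequent is measures 5-8.

measures 5–8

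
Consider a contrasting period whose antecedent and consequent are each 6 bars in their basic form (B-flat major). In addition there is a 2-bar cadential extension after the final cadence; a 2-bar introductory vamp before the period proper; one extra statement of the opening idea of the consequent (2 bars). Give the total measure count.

18 measures

Basic contrasting period: 6 + 6 = 12 bars.
12 (basic form) + 2 (cadential extension) + 2 (introduction) + 2 (extra statement) = 18.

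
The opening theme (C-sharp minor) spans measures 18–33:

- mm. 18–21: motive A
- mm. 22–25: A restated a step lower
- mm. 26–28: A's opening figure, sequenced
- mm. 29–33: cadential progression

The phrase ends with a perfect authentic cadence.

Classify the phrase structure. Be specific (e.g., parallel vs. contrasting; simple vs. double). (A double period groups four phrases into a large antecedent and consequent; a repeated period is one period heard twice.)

Basic idea (mm. 18-21) + its repetition (measures 22–25) form the presentation; fragmentation and cadence (mm. 26–33) form the continuation — the 16-bar whole is a sentence.

sentence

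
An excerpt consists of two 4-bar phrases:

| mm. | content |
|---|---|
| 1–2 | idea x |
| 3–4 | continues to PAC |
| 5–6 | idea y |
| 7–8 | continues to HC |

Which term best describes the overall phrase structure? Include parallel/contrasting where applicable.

phrase group

The second phrase closes with a half cadence, which is not stronger than the first phrase's perfect authentic cadence; without a weak→strong cadential pair there is no antecedent–consequent relationship, so this is a phrase group rather than a period.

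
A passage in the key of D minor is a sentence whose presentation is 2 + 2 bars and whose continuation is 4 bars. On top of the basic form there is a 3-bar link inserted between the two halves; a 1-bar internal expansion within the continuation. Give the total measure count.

12 measures

Basic sentence: 2 + 2 + 4 = 8 bars.
8 (basic form) + 3 (link) + 1 (internal expansion) = 12.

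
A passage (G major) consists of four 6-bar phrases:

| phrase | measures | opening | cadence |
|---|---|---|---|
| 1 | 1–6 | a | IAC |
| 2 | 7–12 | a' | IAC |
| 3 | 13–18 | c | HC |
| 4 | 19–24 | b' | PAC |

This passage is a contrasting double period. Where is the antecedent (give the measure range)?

In a double period the four phrases pair into a large antecedent (phrases 1–2, ending imperfect authentic cadence) and a large consequent (phrases 3–4, ending perfect authentic cadence). The antecedent spans bars 1-12.

measures 1–12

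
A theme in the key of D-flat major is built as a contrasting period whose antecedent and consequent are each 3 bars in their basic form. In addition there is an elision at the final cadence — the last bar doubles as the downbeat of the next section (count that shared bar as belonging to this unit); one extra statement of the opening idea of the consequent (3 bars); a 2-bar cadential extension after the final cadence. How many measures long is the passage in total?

Basic contrasting period: 3 + 3 = 6 bars.
6 (basic form) + 3 (extra statement) + 2 (cadential extension) = 11.
The elision shares a bar with the next section but does not change this unit's count.

11 measures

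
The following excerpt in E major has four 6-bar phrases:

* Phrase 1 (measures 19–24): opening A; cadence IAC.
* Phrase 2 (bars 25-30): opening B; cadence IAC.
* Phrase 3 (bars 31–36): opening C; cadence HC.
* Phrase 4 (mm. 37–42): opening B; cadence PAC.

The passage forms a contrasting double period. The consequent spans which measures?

measures 31–42

In a double period the four phrases pair into a large antecedent (phrases 1–2, ending imperfect authentic cadence) and a large consequent (phrases 3–4, ending perfect authentic cadence). The consequent spans mm. 31–42.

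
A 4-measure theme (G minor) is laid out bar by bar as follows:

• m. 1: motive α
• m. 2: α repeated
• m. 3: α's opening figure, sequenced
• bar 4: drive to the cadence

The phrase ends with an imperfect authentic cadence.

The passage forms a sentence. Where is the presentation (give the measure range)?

The presentation of a sentence is the basic idea (measure 1) plus its repetition (bar 2); the presentation is therefore bars 1–2.

measures 1–2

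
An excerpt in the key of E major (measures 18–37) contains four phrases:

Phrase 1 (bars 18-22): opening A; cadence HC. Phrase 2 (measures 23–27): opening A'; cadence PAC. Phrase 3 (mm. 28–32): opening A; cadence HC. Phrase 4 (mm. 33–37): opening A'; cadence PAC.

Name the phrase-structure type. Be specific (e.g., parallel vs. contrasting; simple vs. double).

repeated period

The cadence pattern HC–PAC–HC–PAC is weak–strong twice, and phrases 3–4 restate phrases 1–2: a period heard twice, not a double period (which would end weakly at phrase 2).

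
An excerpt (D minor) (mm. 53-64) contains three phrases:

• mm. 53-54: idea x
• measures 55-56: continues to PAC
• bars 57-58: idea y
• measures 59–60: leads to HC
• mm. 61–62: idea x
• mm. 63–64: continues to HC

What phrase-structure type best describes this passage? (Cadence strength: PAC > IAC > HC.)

The final phrase closes with a half cadence, which is not stronger than the preceding half cadence; the 3 phrases lack an overall antecedent–consequent design and so form a phrase group.

phrase group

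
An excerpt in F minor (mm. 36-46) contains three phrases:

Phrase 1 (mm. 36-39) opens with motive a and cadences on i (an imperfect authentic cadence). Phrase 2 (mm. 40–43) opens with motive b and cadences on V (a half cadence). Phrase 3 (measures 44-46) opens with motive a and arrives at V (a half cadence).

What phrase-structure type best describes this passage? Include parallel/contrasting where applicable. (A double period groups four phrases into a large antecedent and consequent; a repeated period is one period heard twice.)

phrase group

The final phrase closes with a half cadence, which is not stronger than the preceding half cadence; the 3 phrases lack an overall antecedent–consequent design and so form a phrase group.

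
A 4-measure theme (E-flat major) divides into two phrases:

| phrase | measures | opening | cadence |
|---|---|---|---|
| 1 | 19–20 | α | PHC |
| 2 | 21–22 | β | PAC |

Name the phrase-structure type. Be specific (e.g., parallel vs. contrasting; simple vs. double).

Phrase 1 ends with a Phrygian half cadence (weaker) and phrase 2 with a perfect authentic cadence (stronger): antecedent + consequent = a period.
The two phrases open with different material (α / β), so the period is contrasting.

contrasting period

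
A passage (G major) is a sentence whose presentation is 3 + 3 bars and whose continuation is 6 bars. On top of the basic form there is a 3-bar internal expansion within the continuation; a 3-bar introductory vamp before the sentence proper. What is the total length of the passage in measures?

18 measures

Basic sentence: 3 + 3 + 6 = 12 bars.
12 (basic form) + 3 (internal expansion) + 3 (introduction) = 18.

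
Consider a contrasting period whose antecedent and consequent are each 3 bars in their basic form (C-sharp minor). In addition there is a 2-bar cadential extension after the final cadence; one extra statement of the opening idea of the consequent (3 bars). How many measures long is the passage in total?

Basic contrasting period: 3 + 3 = 6 bars.
6 (basic form) + 2 (cadential extension) + 3 (extra statement) = 11.

11 measures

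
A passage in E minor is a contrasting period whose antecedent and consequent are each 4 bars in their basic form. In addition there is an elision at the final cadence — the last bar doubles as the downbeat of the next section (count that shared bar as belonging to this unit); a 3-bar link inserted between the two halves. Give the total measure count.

Basic contrasting period: 4 + 4 = 8 bars.
8 (basic form) + 3 (link) = 11.
The elision shares a bar with the next section but does not change this unit's count.

11 measures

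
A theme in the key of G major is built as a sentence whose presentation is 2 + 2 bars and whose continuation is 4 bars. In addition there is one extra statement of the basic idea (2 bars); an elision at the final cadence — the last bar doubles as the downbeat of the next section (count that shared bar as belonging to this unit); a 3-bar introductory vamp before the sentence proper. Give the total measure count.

13 measures

Basic sentence: 2 + 2 + 4 = 8 bars.
8 (basic form) + 2 (extra statement) + 3 (introduction) = 13.
The elision shares a bar with the next section but does not change this unit's count.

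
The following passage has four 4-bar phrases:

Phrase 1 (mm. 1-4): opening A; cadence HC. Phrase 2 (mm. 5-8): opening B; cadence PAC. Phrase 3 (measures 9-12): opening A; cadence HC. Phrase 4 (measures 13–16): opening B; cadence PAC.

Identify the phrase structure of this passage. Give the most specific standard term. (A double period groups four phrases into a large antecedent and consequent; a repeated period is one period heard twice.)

repeated period

The cadence pattern HC–PAC–HC–PAC is weak–strong twice, and phrases 3–4 restate phrases 1–2: a period heard twice, not a double period (which would end weakly at phrase 2).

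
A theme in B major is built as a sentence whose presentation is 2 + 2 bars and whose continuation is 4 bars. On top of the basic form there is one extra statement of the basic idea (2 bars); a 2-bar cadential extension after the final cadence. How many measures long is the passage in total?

Basic sentence: 2 + 2 + 4 = 8 bars.
8 (basic form) + 2 (extra statement) + 2 (cadential extension) = 12.

12 measures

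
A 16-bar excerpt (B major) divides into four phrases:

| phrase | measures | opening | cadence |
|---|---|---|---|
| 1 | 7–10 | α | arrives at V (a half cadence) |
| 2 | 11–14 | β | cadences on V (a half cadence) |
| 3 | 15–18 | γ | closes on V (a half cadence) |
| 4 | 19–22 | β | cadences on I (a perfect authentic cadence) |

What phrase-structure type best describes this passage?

Four phrases in two halves: the first half (mm. 7–14) ends with a half cadence, the second (mm. 15–22) with a perfect authentic cadence — a large antecedent–consequent pair, i.e. a double period.
Phrase 3 begins with different material from phrase 1, making it contrasting.

contrasting double period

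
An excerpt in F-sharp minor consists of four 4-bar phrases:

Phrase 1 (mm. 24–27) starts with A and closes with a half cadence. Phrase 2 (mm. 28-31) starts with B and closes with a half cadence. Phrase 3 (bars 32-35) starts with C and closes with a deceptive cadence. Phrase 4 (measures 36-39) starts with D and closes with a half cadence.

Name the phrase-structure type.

Phrase 4 ends with a half cadence, no stronger than phrase 2's half cadence, so the four phrases do not form a double period; nor do phrases 3–4 duplicate 1–2, so it is not a repeated period. With no phrase reaching a conclusive cadence, the passage is a phrase group.

phrase group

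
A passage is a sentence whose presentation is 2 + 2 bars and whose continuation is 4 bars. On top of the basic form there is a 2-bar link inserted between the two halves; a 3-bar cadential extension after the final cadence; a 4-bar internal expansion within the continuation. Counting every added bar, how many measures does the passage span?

17 measures

Basic sentence: 2 + 2 + 4 = 8 bars.
8 (basic form) + 2 (link) + 3 (cadential extension) + 4 (internal expansion) = 17.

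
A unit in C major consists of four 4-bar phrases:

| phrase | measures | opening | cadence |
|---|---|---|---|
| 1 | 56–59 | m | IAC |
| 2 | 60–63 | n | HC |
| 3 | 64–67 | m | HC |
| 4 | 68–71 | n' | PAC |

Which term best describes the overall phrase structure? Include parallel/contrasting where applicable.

Four phrases in two halves: the first half (measures 56-63) ends with a half cadence, the second (mm. 64–71) with a perfect authentic cadence — a large antecedent–consequent pair, i.e. a double period.
Phrase 3 begins with the same material as phrase 1, making it parallel.

parallel double period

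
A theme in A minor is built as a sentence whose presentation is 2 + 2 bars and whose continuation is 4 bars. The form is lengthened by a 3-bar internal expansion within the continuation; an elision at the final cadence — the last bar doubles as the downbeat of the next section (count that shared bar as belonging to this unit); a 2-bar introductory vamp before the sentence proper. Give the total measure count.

13 measures

Basic sentence: 2 + 2 + 4 = 8 bars.
8 (basic form) + 3 (internal expansion) + 2 (introduction) = 13.
The elision shares a bar with the next section but does not change this unit's count.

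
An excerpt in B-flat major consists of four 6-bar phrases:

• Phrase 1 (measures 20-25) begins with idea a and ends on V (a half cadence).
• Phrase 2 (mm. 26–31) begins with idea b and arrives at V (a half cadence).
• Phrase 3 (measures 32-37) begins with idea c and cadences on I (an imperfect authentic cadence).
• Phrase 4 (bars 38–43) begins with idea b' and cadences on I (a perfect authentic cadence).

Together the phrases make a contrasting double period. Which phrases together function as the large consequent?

phrases 3 and 4

In a double period the first pair of phrases (ending half cadence) is the large antecedent and the second pair (ending perfect authentic cadence) is the large consequent; the consequent is phrases 3 and 4.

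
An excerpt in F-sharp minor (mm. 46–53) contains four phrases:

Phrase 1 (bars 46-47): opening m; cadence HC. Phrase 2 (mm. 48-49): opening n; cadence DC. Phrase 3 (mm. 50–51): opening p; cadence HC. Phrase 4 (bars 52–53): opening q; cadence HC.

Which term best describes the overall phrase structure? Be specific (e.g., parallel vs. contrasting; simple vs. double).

Phrase 4 ends with a half cadence, no stronger than phrase 2's deceptive cadence, so the four phrases do not form a double period; nor do phrases 3–4 duplicate 1–2, so it is not a repeated period. With no phrase reaching a conclusive cadence, the passage is a phrase group.

phrase group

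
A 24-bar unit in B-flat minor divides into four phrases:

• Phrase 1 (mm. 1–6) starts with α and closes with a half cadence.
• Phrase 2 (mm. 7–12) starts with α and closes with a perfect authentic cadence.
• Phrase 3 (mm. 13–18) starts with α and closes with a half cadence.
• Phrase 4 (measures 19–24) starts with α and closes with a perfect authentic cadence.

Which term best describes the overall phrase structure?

The cadence pattern HC–PAC–HC–PAC is weak–strong twice, and phrases 3–4 restate phrases 1–2: a period heard twice, not a double period (which would end weakly at phrase 2).

repeated period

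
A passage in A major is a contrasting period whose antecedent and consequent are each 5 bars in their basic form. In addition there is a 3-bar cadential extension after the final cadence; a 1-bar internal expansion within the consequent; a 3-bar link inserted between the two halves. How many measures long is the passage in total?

17 measures

Basic contrasting period: 5 + 5 = 10 bars.
10 (basic form) + 3 (cadential extension) + 1 (internal expansion) + 3 (link) = 17.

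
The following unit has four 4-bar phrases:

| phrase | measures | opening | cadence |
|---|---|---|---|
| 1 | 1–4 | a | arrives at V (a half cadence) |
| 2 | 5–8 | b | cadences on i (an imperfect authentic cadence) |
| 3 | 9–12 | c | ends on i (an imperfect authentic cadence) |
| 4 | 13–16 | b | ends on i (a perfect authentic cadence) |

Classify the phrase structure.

Four phrases in two halves: the first half (mm. 1–8) ends with an imperfect authentic cadence, the second (measures 9–16) with a perfect authentic cadence — a large antecedent–consequent pair, i.e. a double period.
Phrase 3 begins with different material from phrase 1, making it contrasting.

contrasting double period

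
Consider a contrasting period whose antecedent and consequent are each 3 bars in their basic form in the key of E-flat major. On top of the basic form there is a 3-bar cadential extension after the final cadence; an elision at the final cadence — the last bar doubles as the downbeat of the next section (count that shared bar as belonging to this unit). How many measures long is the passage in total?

9 measures

Basic contrasting period: 3 + 3 = 6 bars.
6 (basic form) + 3 (cadential extension) = 9.
The elision shares a bar with the next section but does not change this unit's count.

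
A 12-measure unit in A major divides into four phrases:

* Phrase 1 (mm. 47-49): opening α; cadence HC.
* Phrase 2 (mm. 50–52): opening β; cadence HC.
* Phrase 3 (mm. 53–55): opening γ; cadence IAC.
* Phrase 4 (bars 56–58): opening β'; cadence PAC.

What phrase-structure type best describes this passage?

contrasting double period

Four phrases in two halves: the first half (bars 47-52) ends with a half cadence, the second (mm. 53-58) with a perfect authentic cadence — a large antecedent–consequent pair, i.e. a double period.
Phrase 3 begins with different material from phrase 1, making it contrasting.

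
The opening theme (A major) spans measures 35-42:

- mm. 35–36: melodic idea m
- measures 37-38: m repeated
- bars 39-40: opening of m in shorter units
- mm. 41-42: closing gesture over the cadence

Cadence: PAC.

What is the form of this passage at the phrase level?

Basic idea (mm. 35-36) + its repetition (measures 37-38) form the presentation; fragmentation and cadence (measures 39–42) form the continuation — the 8-bar whole is a sentence.

sentence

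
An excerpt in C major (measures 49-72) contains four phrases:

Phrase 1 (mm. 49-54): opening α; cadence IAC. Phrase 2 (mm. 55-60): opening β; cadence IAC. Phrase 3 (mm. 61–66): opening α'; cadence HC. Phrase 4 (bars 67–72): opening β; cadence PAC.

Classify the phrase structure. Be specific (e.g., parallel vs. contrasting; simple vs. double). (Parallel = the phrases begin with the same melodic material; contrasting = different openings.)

parallel double period

Four phrases in two halves: the first half (mm. 49-60) ends with an imperfect authentic cadence, the second (measures 61–72) with a perfect authentic cadence — a large antecedent–consequent pair, i.e. a double period.
Phrase 3 begins with the same material as phrase 1, making it parallel.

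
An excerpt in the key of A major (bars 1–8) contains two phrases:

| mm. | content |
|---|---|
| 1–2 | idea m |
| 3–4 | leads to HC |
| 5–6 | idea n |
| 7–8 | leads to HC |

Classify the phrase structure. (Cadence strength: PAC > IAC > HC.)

phrase group

The second phrase closes with a half cadence, which is not stronger than the first phrase's half cadence; without a weak→strong cadential pair there is no antecedent–consequent relationship, so this is a phrase group rather than a period.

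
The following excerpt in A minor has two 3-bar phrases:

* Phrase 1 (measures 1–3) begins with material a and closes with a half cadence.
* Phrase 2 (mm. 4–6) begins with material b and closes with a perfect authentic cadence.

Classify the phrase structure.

Phrase 1 ends with a half cadence (weaker) and phrase 2 with a perfect authentic cadence (stronger): antecedent + consequent = a period.
The two phrases open with different material (a / b), so the period is contrasting.

contrasting period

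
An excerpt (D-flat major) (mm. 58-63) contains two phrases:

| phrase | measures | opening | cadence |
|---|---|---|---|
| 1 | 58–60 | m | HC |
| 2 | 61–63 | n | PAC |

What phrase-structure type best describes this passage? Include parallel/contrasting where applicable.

Phrase 1 ends with a half cadence (weaker) and phrase 2 with a perfect authentic cadence (stronger): antecedent + consequent = a period.
The two phrases open with different material (m / n), so the period is contrasting.

contrasting period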